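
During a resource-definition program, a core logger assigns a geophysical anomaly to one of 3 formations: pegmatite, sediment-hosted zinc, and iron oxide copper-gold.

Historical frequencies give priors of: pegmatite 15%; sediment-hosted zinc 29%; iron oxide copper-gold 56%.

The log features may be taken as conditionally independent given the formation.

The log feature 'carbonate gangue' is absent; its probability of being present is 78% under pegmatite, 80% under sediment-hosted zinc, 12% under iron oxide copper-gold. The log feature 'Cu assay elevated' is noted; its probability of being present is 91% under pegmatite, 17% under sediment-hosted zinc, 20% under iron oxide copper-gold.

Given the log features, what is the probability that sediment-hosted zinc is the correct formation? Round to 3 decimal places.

Multiply each prior by the joint likelihood of the log feature pattern (using 1 − P(present | H) for each absent log feature):
  pegmatite: 0.15 × (1 − 0.78) × 0.91 = 0.03003
  sediment-hosted zinc: 0.29 × (1 − 0.80) × 0.17 = 0.00986
  iron oxide copper-gold: 0.56 × (1 − 0.12) × 0.20 = 0.09856
Marginal likelihood of the evidence = 0.13845.
P(sediment-hosted zinc | evidence) = 0.00986 / 0.13845 ≈ 0.071.

0.071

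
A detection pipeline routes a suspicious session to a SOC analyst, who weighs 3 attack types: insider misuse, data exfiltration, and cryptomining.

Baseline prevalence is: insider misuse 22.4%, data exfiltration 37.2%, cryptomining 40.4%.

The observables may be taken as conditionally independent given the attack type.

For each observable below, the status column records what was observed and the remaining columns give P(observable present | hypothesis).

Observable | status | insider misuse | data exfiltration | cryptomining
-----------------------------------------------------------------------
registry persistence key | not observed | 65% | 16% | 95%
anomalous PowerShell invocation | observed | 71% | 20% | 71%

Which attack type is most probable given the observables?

data exfiltration

For each hypothesis, the unnormalized posterior weight is prior × product of the observable likelihoods (using 1 − P(present | H) for each absent observable):
  insider misuse: 0.224 × (1 − 0.65) × 0.71 = 0.055664
  data exfiltration: 0.372 × (1 − 0.16) × 0.20 = 0.062496
  cryptomining: 0.404 × (1 − 0.95) × 0.71 = 0.014342
Normalizing constant Z = 0.055664 + 0.062496 + 0.014342 = 0.1325.
P(insider misuse | evidence) ≈ 0.055664 / 0.1325 ≈ 0.420
P(data exfiltration | evidence) ≈ 0.062496 / 0.1325 ≈ 0.472
P(cryptomining | evidence) ≈ 0.014342 / 0.1325 ≈ 0.108
The largest is 0.472, so data exfiltration is most probable.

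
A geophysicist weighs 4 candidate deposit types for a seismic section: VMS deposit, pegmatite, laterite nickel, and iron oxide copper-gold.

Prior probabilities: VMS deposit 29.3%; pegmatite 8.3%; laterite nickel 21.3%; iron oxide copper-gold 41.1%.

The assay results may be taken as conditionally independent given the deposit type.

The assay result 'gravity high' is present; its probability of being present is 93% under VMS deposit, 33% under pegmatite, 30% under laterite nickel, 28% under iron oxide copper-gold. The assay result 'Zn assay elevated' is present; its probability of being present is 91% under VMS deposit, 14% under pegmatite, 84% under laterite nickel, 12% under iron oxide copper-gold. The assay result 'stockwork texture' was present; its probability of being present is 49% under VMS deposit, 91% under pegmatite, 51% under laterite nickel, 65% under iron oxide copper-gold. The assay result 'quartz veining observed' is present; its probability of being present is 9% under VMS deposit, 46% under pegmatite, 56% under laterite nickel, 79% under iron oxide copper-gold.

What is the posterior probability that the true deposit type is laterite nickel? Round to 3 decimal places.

Multiply each prior by the joint likelihood of the assay result pattern:
  VMS deposit: 0.293 × 0.93 × 0.91 × 0.49 × 0.09 = 0.010935
  pegmatite: 0.083 × 0.33 × 0.14 × 0.91 × 0.46 = 0.0016052
  laterite nickel: 0.213 × 0.30 × 0.84 × 0.51 × 0.56 = 0.01533
  iron oxide copper-gold: 0.411 × 0.28 × 0.12 × 0.65 × 0.79 = 0.0070912
Normalizing constant Z = 0.010935 + 0.0016052 + 0.01533 + 0.0070912 = 0.034962.
P(laterite nickel | evidence) = 0.01533 / 0.034962 ≈ 0.438.

0.438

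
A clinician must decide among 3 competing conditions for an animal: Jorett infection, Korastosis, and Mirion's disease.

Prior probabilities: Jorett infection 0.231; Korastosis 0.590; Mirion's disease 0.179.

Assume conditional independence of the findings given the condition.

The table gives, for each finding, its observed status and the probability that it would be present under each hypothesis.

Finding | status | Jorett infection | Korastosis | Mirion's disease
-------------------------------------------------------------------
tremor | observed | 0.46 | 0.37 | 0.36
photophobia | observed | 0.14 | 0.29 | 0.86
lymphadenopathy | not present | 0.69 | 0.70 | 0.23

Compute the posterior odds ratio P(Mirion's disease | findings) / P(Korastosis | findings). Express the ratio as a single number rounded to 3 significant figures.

Posterior odds equal prior odds times the likelihood ratio; only the two competing hypotheses matter (using 1 − P(present | H) for each absent finding).
  Mirion's disease: 0.179 × 0.36 × 0.86 × (1 − 0.23) = 0.042672
  Korastosis: 0.590 × 0.37 × 0.29 × (1 − 0.70) = 0.018992
Posterior odds = 0.042672 / 0.018992 ≈ 2.25.

2.25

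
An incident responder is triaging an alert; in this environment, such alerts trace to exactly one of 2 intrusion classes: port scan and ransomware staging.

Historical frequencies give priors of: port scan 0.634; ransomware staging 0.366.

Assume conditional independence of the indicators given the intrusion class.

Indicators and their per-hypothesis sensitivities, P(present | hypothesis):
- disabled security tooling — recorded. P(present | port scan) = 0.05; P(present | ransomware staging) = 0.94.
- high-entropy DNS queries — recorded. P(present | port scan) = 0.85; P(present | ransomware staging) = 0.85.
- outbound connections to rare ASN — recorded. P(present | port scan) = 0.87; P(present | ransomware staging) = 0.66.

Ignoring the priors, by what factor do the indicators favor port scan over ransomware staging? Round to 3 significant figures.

0.0701

Take the product of per-indicator likelihoods under each hypothesis, then divide.
  port scan: 0.05 × 0.85 × 0.87 = 0.036975
  ransomware staging: 0.94 × 0.85 × 0.66 = 0.52734
Bayes factor = 0.036975 / 0.52734 ≈ 0.0701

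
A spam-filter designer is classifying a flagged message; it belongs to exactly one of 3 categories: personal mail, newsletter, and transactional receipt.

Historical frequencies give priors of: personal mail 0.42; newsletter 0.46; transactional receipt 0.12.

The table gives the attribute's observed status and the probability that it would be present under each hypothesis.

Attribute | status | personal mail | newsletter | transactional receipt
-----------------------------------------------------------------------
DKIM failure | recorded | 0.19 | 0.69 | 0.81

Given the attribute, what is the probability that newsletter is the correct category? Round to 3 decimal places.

By Bayes' rule, the unnormalized weight for each hypothesis is prior × likelihood:
  personal mail: 0.42 × 0.19 = 0.0798
  newsletter: 0.46 × 0.69 = 0.3174
  transactional receipt: 0.12 × 0.81 = 0.0972
Marginal likelihood of the evidence = 0.4944.
P(newsletter | evidence) = 0.3174 / 0.4944 ≈ 0.642.

0.642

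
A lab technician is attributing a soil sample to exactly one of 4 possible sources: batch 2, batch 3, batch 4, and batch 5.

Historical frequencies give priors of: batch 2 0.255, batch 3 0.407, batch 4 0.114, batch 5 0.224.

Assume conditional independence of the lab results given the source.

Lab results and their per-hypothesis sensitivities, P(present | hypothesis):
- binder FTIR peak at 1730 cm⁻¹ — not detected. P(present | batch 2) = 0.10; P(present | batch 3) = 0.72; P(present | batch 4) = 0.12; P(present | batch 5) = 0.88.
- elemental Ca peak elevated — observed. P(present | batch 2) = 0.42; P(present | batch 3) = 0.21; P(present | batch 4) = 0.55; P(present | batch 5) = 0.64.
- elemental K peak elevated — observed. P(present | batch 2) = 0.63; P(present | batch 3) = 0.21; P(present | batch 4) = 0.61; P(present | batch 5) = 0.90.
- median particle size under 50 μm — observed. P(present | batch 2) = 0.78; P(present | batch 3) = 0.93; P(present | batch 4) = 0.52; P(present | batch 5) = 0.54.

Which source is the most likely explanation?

For each hypothesis, the unnormalized posterior weight is prior × product of the lab result likelihoods (using 1 − P(present | H) for each absent lab result):
  batch 2: 0.255 × (1 − 0.10) × 0.42 × 0.63 × 0.78 = 0.047366
  batch 3: 0.407 × (1 − 0.72) × 0.21 × 0.21 × 0.93 = 0.0046738
  batch 4: 0.114 × (1 − 0.12) × 0.55 × 0.61 × 0.52 = 0.017502
  batch 5: 0.224 × (1 − 0.88) × 0.64 × 0.90 × 0.54 = 0.0083608
Marginal likelihood of the evidence = 0.077902.
P(batch 2 | evidence) ≈ 0.047366 / 0.077902 ≈ 0.608
P(batch 3 | evidence) ≈ 0.0046738 / 0.077902 ≈ 0.060
P(batch 4 | evidence) ≈ 0.017502 / 0.077902 ≈ 0.225
P(batch 5 | evidence) ≈ 0.0083608 / 0.077902 ≈ 0.107
The largest is 0.608, so batch 2 is most probable.

batch 2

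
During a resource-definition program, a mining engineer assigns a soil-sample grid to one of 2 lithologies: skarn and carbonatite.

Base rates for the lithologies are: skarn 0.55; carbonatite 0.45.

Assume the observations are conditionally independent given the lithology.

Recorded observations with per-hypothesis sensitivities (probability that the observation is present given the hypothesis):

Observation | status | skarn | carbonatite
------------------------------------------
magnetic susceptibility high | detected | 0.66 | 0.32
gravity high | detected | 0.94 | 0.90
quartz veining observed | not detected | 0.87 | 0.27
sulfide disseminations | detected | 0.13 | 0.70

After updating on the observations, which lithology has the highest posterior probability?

Multiply each prior by the joint likelihood of the evidence pattern (using 1 − P(present | H) for each absent observation):
  skarn: 0.55 × 0.66 × 0.94 × (1 − 0.87) × 0.13 = 0.0057666
  carbonatite: 0.45 × 0.32 × 0.90 × (1 − 0.27) × 0.70 = 0.066226
Normalizing constant Z = 0.0057666 + 0.066226 = 0.071992.
P(skarn | evidence) ≈ 0.0057666 / 0.071992 ≈ 0.080
P(carbonatite | evidence) ≈ 0.066226 / 0.071992 ≈ 0.920
The largest is 0.920, so carbonatite is most probable.

carbonatite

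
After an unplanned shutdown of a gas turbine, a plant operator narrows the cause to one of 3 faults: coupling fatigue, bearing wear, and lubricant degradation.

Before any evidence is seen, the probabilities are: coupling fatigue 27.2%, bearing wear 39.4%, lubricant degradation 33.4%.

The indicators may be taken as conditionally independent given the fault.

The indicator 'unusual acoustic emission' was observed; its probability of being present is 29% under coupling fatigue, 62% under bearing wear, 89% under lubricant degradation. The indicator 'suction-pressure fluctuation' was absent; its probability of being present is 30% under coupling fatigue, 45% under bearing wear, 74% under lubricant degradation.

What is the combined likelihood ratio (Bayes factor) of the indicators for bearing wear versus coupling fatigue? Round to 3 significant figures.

Take the product of per-indicator likelihoods under each hypothesis (using 1 − P(present | H) for each absent indicator), then divide.
  bearing wear: 0.62 × (1 − 0.45) = 0.341
  coupling fatigue: 0.29 × (1 − 0.30) = 0.203
Bayes factor = 0.341 / 0.203 ≈ 1.68

1.68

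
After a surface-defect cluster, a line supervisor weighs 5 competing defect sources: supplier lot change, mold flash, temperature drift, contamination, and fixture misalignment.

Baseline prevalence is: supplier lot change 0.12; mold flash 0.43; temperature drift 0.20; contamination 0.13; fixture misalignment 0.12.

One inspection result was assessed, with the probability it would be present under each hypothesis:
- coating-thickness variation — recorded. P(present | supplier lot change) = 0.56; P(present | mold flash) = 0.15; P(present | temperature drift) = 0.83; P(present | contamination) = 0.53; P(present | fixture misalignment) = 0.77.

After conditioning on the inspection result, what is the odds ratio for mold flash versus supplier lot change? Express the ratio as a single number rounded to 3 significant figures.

0.960

Unnormalized posterior weight (prior times the inspection result likelihood) for each of the two hypotheses:
  mold flash: 0.43 × 0.15 = 0.0645
  supplier lot change: 0.12 × 0.56 = 0.0672
Posterior odds = 0.0645 / 0.0672 ≈ 0.960.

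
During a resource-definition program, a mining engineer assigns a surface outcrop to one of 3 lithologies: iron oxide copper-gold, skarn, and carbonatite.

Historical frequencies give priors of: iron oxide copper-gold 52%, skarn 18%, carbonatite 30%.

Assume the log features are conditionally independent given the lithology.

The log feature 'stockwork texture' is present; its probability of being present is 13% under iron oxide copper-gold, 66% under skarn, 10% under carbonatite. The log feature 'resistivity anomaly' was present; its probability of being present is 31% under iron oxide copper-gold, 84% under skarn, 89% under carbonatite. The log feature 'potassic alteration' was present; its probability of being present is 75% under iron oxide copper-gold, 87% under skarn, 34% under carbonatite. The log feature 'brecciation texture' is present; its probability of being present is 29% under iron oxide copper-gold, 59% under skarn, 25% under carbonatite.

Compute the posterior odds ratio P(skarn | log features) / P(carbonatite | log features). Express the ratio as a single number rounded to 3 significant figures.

22.6

Posterior odds equal prior odds times the likelihood ratio; only the two competing hypotheses matter.
  skarn: 0.18 × 0.66 × 0.84 × 0.87 × 0.59 = 0.051223
  carbonatite: 0.30 × 0.10 × 0.89 × 0.34 × 0.25 = 0.0022695
Odds(skarn : carbonatite) = 0.051223 / 0.0022695 ≈ 22.6.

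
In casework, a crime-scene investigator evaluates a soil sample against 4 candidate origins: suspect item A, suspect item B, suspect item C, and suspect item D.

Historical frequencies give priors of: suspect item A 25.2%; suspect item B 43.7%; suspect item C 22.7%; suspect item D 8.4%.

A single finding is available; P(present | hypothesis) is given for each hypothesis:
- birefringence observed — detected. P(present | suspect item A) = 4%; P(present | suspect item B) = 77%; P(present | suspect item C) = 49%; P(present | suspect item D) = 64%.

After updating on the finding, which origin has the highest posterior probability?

suspect item B

By Bayes' rule, the unnormalized weight for each hypothesis is prior × likelihood:
  suspect item A: 0.252 × 0.04 = 0.01008
  suspect item B: 0.437 × 0.77 = 0.33649
  suspect item C: 0.227 × 0.49 = 0.11123
  suspect item D: 0.084 × 0.64 = 0.05376
The unnormalized weights sum to 0.51156.
P(suspect item A | evidence) ≈ 0.01008 / 0.51156 ≈ 0.020
P(suspect item B | evidence) ≈ 0.33649 / 0.51156 ≈ 0.658
P(suspect item C | evidence) ≈ 0.11123 / 0.51156 ≈ 0.217
P(suspect item D | evidence) ≈ 0.05376 / 0.51156 ≈ 0.105
The largest is 0.658, so suspect item B is most probable.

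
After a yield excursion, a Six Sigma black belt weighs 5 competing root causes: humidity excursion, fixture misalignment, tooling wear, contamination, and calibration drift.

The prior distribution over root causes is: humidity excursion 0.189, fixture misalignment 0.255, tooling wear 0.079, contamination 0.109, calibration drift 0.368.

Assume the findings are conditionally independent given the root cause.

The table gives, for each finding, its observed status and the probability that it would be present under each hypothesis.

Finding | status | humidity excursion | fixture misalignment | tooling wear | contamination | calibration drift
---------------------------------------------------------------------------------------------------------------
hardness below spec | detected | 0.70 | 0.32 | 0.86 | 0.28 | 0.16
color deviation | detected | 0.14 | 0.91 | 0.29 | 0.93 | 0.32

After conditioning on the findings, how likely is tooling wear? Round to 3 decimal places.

By Bayes' rule with conditional independence, the unnormalized weight for each hypothesis is prior × ∏ likelihoods:
  humidity excursion: 0.189 × 0.70 × 0.14 = 0.018522
  fixture misalignment: 0.255 × 0.32 × 0.91 = 0.074256
  tooling wear: 0.079 × 0.86 × 0.29 = 0.019703
  contamination: 0.109 × 0.28 × 0.93 = 0.028384
  calibration drift: 0.368 × 0.16 × 0.32 = 0.018842
Normalizing constant Z = 0.018522 + 0.074256 + 0.019703 + 0.028384 + 0.018842 = 0.15971.
P(tooling wear | evidence) = 0.019703 / 0.15971 ≈ 0.123.

0.123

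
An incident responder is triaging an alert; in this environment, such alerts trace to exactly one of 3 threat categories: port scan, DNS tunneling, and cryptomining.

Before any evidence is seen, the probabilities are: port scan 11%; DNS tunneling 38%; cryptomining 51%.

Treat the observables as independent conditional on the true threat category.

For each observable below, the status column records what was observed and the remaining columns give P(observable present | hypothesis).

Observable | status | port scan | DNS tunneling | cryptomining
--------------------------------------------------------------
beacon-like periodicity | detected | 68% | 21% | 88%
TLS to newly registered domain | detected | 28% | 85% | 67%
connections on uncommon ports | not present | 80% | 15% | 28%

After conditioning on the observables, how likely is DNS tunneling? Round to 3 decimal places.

0.207

For each hypothesis, the unnormalized posterior weight is prior × product of the observable likelihoods (using 1 − P(present | H) for each absent observable):
  port scan: 0.11 × 0.68 × 0.28 × (1 − 0.80) = 0.0041888
  DNS tunneling: 0.38 × 0.21 × 0.85 × (1 − 0.15) = 0.057655
  cryptomining: 0.51 × 0.88 × 0.67 × (1 − 0.28) = 0.2165
Marginal likelihood of the evidence = 0.27835.
P(DNS tunneling | evidence) = 0.057655 / 0.27835 ≈ 0.207.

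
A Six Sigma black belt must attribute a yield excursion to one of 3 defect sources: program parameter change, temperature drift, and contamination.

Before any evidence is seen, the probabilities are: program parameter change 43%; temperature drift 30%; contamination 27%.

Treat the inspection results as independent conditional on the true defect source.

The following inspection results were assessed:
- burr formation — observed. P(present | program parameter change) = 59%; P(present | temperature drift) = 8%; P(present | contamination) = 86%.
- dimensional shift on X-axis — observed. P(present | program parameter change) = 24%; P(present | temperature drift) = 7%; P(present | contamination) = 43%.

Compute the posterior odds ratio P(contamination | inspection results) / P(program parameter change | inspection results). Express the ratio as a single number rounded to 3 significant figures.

Unnormalized posterior weight (prior times the inspection result likelihoods) for each of the two hypotheses:
  contamination: 0.27 × 0.86 × 0.43 = 0.099846
  program parameter change: 0.43 × 0.59 × 0.24 = 0.060888
Odds(contamination : program parameter change) = 0.099846 / 0.060888 ≈ 1.64.

1.64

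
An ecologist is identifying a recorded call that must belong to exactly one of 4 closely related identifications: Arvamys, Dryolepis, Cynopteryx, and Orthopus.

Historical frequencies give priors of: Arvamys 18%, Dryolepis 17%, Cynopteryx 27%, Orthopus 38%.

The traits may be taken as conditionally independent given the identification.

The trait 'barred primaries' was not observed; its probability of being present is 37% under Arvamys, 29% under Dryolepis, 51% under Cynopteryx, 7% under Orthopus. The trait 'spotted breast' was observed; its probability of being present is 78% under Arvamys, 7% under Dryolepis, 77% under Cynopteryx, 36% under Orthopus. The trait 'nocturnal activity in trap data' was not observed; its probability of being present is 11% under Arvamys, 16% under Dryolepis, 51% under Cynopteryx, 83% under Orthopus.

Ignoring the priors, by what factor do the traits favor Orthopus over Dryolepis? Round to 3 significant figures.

Joint likelihood of the trait pattern under each hypothesis (using 1 − P(present | H) for each absent trait):
  Orthopus: (1 − 0.07) × 0.36 × (1 − 0.83) = 0.056916
  Dryolepis: (1 − 0.29) × 0.07 × (1 − 0.16) = 0.041748
Bayes factor = 0.056916 / 0.041748 ≈ 1.36

1.36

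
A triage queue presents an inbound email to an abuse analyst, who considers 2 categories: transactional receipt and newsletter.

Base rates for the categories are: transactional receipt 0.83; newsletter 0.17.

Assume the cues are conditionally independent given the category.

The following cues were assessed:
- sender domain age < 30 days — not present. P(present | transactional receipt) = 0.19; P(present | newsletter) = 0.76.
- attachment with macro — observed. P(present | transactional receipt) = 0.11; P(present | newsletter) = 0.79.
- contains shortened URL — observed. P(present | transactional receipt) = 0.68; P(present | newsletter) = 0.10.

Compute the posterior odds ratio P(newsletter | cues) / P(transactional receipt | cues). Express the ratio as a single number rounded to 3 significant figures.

0.0641

The normalizing constant cancels in an odds ratio, so compute prior × likelihood for the two hypotheses only (using 1 − P(present | H) for each absent cue):
  newsletter: 0.17 × (1 − 0.76) × 0.79 × 0.10 = 0.0032232
  transactional receipt: 0.83 × (1 − 0.19) × 0.11 × 0.68 = 0.050288
Odds(newsletter : transactional receipt) = 0.0032232 / 0.050288 ≈ 0.0641.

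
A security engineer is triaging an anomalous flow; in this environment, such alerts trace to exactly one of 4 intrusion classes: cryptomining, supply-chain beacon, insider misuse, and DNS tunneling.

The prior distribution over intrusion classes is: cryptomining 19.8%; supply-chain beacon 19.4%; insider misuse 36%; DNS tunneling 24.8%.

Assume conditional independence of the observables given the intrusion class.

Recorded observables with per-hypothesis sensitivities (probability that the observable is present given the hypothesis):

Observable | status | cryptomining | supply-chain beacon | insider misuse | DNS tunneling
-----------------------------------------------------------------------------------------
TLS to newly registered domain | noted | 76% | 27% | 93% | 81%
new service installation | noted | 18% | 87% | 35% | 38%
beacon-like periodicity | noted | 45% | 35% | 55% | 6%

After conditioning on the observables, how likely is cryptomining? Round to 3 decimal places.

For each hypothesis, the unnormalized posterior weight is prior × product of the observable likelihoods:
  cryptomining: 0.198 × 0.76 × 0.18 × 0.45 = 0.012189
  supply-chain beacon: 0.194 × 0.27 × 0.87 × 0.35 = 0.01595
  insider misuse: 0.360 × 0.93 × 0.35 × 0.55 = 0.064449
  DNS tunneling: 0.248 × 0.81 × 0.38 × 0.06 = 0.0045801
Normalizing constant Z = 0.012189 + 0.01595 + 0.064449 + 0.0045801 = 0.097168.
P(cryptomining | evidence) = 0.012189 / 0.097168 ≈ 0.125.

0.125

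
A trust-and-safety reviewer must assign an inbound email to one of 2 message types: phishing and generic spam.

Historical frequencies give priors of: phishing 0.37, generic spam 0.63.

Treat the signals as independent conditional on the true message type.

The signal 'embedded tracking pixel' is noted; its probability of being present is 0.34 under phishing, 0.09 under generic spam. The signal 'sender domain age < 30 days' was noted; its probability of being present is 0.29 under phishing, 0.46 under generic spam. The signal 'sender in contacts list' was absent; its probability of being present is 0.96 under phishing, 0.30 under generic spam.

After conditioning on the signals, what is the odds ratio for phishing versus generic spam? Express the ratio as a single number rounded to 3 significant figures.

Unnormalized posterior weight (prior times the signal likelihoods) for each of the two hypotheses (using 1 − P(present | H) for each absent signal):
  phishing: 0.37 × 0.34 × 0.29 × (1 − 0.96) = 0.0014593
  generic spam: 0.63 × 0.09 × 0.46 × (1 − 0.30) = 0.018257
Posterior odds = 0.0014593 / 0.018257 ≈ 0.0799.

0.0799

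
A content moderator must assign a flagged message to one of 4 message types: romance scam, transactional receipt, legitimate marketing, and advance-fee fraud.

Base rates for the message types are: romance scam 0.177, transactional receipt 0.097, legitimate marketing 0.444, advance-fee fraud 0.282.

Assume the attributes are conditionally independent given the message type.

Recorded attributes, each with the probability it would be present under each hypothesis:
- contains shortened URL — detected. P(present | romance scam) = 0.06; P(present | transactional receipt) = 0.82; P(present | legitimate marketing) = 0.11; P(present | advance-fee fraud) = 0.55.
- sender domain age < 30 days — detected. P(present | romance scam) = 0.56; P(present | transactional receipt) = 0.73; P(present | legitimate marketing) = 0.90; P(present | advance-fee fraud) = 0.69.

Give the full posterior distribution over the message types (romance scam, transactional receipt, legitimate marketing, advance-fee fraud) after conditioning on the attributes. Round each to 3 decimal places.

0.028, 0.270, 0.204, 0.498

Multiply each prior by the joint likelihood of the attribute pattern:
  romance scam: 0.177 × 0.06 × 0.56 = 0.0059472
  transactional receipt: 0.097 × 0.82 × 0.73 = 0.058064
  legitimate marketing: 0.444 × 0.11 × 0.90 = 0.043956
  advance-fee fraud: 0.282 × 0.55 × 0.69 = 0.10702
Normalizing constant Z = 0.0059472 + 0.058064 + 0.043956 + 0.10702 = 0.21499.
P(romance scam | evidence) = 0.0059472 / 0.21499 ≈ 0.028
P(transactional receipt | evidence) = 0.058064 / 0.21499 ≈ 0.270
P(legitimate marketing | evidence) = 0.043956 / 0.21499 ≈ 0.204
P(advance-fee fraud | evidence) = 0.10702 / 0.21499 ≈ 0.498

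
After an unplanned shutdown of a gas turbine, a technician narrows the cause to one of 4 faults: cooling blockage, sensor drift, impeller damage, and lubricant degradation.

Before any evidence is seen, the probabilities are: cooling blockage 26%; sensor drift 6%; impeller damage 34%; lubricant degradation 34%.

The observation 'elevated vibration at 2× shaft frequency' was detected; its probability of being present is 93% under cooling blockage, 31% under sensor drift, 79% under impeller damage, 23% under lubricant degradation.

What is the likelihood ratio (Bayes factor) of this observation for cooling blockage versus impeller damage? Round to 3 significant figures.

1.18

The Bayes factor is the ratio of the two likelihoods.
  cooling blockage: 0.93
  impeller damage: 0.79
Bayes factor = 0.93 / 0.79 ≈ 1.18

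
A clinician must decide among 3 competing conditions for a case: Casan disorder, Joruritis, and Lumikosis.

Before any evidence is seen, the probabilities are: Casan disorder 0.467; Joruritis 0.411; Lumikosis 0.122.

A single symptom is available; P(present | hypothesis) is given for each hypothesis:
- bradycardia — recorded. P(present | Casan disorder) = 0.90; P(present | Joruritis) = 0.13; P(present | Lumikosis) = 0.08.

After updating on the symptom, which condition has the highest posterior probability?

For each hypothesis, the unnormalized posterior weight is prior × likelihood:
  Casan disorder: 0.467 × 0.90 = 0.4203
  Joruritis: 0.411 × 0.13 = 0.05343
  Lumikosis: 0.122 × 0.08 = 0.00976
The unnormalized weights sum to 0.48349.
P(Casan disorder | evidence) ≈ 0.4203 / 0.48349 ≈ 0.869
P(Joruritis | evidence) ≈ 0.05343 / 0.48349 ≈ 0.111
P(Lumikosis | evidence) ≈ 0.00976 / 0.48349 ≈ 0.020
The largest is 0.869, so Casan disorder is most probable.

Casan disorder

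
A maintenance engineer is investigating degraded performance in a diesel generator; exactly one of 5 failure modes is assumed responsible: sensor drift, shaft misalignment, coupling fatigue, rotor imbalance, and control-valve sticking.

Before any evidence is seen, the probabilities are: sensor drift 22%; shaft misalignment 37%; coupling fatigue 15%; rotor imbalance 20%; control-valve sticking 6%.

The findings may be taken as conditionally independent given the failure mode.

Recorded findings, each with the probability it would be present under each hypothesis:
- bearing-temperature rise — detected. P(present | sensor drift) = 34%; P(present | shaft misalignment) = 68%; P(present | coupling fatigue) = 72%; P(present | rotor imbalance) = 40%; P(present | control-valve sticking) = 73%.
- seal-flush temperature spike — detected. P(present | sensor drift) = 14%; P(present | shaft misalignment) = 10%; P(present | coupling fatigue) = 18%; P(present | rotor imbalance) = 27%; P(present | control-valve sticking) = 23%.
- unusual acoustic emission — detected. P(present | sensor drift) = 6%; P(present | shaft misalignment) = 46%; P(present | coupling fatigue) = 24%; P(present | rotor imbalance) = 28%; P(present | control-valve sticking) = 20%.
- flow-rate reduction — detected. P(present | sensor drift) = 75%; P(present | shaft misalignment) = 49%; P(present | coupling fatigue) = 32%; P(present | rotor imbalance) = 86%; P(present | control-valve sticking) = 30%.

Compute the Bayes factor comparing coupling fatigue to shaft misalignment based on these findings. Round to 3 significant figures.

0.649

Take the product of per-finding likelihoods under each hypothesis, then divide.
  coupling fatigue: 0.72 × 0.18 × 0.24 × 0.32 = 0.0099533
  shaft misalignment: 0.68 × 0.10 × 0.46 × 0.49 = 0.015327
Bayes factor = 0.0099533 / 0.015327 ≈ 0.649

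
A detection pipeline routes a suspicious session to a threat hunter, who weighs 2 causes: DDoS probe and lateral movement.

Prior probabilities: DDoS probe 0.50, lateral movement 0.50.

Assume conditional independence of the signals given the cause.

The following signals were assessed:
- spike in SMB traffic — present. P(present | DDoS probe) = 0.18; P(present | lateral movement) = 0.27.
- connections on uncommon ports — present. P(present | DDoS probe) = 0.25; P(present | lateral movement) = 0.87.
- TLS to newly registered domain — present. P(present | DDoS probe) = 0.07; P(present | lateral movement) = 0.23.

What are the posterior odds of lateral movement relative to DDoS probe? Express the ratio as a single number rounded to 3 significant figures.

17.2

Posterior odds equal prior odds times the likelihood ratio; only the two competing hypotheses matter.
  lateral movement: 0.50 × 0.27 × 0.87 × 0.23 = 0.027014
  DDoS probe: 0.50 × 0.18 × 0.25 × 0.07 = 0.001575
Odds(lateral movement : DDoS probe) = 0.027014 / 0.001575 ≈ 17.2.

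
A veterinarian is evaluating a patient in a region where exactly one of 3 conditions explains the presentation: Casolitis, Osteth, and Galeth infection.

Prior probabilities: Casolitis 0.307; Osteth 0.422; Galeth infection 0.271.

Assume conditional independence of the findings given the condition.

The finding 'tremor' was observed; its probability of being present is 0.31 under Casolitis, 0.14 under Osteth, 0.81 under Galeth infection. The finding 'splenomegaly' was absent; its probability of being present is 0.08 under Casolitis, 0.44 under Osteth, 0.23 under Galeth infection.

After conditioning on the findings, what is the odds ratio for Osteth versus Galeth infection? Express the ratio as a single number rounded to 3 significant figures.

The normalizing constant cancels in an odds ratio, so compute prior × likelihood for the two hypotheses only (using 1 − P(present | H) for each absent finding):
  Osteth: 0.422 × 0.14 × (1 − 0.44) = 0.033085
  Galeth infection: 0.271 × 0.81 × (1 − 0.23) = 0.16902
Posterior odds = 0.033085 / 0.16902 ≈ 0.196.

0.196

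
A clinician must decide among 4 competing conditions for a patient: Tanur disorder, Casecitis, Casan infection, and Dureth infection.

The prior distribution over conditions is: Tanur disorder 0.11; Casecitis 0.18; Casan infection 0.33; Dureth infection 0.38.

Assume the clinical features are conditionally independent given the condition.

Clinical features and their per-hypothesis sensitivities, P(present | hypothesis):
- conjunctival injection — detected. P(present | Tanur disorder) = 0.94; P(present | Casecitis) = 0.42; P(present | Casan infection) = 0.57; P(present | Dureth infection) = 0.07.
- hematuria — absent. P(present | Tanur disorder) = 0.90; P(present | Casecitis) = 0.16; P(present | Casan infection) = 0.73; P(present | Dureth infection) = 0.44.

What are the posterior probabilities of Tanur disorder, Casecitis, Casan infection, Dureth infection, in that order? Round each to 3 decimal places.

0.074, 0.455, 0.364, 0.107

By Bayes' rule with conditional independence, the unnormalized weight for each hypothesis is prior × ∏ likelihoods (using 1 − P(present | H) for each absent clinical feature):
  Tanur disorder: 0.11 × 0.94 × (1 − 0.90) = 0.01034
  Casecitis: 0.18 × 0.42 × (1 − 0.16) = 0.063504
  Casan infection: 0.33 × 0.57 × (1 − 0.73) = 0.050787
  Dureth infection: 0.38 × 0.07 × (1 − 0.44) = 0.014896
The unnormalized weights sum to 0.13953.
P(Tanur disorder | evidence) = 0.01034 / 0.13953 ≈ 0.074
P(Casecitis | evidence) = 0.063504 / 0.13953 ≈ 0.455
P(Casan infection | evidence) = 0.050787 / 0.13953 ≈ 0.364
P(Dureth infection | evidence) = 0.014896 / 0.13953 ≈ 0.107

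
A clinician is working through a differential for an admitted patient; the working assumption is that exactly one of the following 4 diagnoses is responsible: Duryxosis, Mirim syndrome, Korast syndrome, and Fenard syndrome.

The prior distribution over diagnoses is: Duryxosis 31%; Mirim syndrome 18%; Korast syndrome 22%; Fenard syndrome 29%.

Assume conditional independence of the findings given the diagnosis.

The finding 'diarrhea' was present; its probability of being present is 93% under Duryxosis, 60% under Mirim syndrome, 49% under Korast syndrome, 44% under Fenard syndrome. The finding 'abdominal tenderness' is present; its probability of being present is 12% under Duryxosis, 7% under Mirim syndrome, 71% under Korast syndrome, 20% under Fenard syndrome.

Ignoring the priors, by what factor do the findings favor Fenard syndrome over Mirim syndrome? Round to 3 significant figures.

2.10

The Bayes factor is the ratio of the joint likelihoods of the evidence pattern under the two hypotheses.
  Fenard syndrome: 0.44 × 0.20 = 0.088
  Mirim syndrome: 0.60 × 0.07 = 0.042
Bayes factor = 0.088 / 0.042 ≈ 2.10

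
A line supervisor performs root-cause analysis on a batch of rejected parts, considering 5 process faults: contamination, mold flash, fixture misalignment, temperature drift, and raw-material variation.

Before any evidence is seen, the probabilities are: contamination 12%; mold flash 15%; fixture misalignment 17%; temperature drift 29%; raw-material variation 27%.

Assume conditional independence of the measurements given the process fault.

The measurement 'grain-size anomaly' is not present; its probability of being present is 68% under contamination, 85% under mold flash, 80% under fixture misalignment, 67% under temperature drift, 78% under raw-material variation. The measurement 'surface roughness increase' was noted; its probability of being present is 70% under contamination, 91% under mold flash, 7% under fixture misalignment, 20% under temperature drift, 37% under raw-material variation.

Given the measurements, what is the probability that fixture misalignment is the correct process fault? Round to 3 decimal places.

By Bayes' rule with conditional independence, the unnormalized weight for each hypothesis is prior × ∏ likelihoods (using 1 − P(present | H) for each absent measurement):
  contamination: 0.12 × (1 − 0.68) × 0.70 = 0.02688
  mold flash: 0.15 × (1 − 0.85) × 0.91 = 0.020475
  fixture misalignment: 0.17 × (1 − 0.80) × 0.07 = 0.00238
  temperature drift: 0.29 × (1 − 0.67) × 0.20 = 0.01914
  raw-material variation: 0.27 × (1 − 0.78) × 0.37 = 0.021978
Marginal likelihood of the evidence = 0.090853.
P(fixture misalignment | evidence) = 0.00238 / 0.090853 ≈ 0.026.

0.026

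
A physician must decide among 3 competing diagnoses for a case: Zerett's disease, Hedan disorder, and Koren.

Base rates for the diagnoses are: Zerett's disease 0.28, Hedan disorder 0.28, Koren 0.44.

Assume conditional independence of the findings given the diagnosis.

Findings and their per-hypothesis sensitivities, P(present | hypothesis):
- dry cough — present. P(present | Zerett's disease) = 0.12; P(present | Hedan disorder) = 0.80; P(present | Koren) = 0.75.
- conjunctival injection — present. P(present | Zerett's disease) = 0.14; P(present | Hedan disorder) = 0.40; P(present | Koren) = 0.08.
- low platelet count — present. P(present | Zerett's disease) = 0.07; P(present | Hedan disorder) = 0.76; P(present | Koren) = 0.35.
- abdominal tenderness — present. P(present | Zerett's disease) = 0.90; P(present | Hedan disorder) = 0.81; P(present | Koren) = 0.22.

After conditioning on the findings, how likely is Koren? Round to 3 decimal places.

0.035

For each hypothesis, the unnormalized posterior weight is prior × product of the finding likelihoods:
  Zerett's disease: 0.28 × 0.12 × 0.14 × 0.07 × 0.90 = 0.00029635
  Hedan disorder: 0.28 × 0.80 × 0.40 × 0.76 × 0.81 = 0.055158
  Koren: 0.44 × 0.75 × 0.08 × 0.35 × 0.22 = 0.0020328
Normalizing constant Z = 0.00029635 + 0.055158 + 0.0020328 = 0.057487.
P(Koren | evidence) = 0.0020328 / 0.057487 ≈ 0.035.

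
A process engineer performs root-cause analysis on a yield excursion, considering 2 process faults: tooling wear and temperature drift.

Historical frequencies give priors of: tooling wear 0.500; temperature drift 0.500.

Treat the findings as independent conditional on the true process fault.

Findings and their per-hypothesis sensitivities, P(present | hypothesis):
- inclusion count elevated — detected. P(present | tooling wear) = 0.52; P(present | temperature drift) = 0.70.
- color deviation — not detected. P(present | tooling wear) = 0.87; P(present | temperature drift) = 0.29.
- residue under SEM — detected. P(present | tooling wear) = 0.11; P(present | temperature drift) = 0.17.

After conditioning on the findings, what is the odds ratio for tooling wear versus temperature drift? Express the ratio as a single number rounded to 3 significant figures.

Unnormalized posterior weight (prior times the finding likelihoods) for each of the two hypotheses (using 1 − P(present | H) for each absent finding):
  tooling wear: 0.500 × 0.52 × (1 − 0.87) × 0.11 = 0.003718
  temperature drift: 0.500 × 0.70 × (1 − 0.29) × 0.17 = 0.042245
Posterior odds = 0.003718 / 0.042245 ≈ 0.0880.

0.0880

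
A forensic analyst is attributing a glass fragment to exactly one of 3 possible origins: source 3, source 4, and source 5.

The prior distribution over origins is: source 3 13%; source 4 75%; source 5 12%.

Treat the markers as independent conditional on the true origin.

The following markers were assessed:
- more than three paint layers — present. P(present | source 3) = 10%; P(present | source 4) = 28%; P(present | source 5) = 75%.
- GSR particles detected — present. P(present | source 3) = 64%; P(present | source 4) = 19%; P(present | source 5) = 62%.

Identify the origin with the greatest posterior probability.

source 5

For each hypothesis, the unnormalized posterior weight is prior × product of the marker likelihoods:
  source 3: 0.13 × 0.10 × 0.64 = 0.00832
  source 4: 0.75 × 0.28 × 0.19 = 0.0399
  source 5: 0.12 × 0.75 × 0.62 = 0.0558
The unnormalized weights sum to 0.10402.
P(source 3 | evidence) ≈ 0.00832 / 0.10402 ≈ 0.080
P(source 4 | evidence) ≈ 0.0399 / 0.10402 ≈ 0.384
P(source 5 | evidence) ≈ 0.0558 / 0.10402 ≈ 0.536
The largest is 0.536, so source 5 is most probable.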